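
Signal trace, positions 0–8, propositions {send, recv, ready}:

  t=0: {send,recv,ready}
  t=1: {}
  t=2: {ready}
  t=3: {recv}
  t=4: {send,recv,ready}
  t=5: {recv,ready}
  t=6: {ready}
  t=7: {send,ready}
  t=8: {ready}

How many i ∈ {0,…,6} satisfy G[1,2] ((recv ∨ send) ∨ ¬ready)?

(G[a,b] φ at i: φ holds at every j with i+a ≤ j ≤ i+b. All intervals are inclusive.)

2

Evaluate at each i in [0,6]:
  i=0: ✗ (fails at j=2)
  i=1: ✗ (fails at j=2)
  i=2: ✓ (all of [3,4])
  i=3: ✓ (all of [4,5])
  i=4: ✗ (fails at j=6)
  i=5: ✗ (fails at j=6)
  i=6: ✗ (fails at j=8)
Positions where it holds: {2, 3} → 2.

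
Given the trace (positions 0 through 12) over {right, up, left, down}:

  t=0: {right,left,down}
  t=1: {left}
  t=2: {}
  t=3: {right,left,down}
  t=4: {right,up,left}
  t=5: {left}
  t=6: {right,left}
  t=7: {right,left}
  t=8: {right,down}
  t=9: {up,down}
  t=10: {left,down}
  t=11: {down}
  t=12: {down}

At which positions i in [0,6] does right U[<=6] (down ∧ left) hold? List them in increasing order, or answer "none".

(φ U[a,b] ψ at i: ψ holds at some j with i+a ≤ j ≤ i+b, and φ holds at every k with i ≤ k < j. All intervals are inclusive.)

Evaluate at each i in [0,6]:
  i=0: ✓ (rhs at j=0)
  i=1: ✗ (lhs fails at k=1 before rhs at j=3)
  i=2: ✗ (lhs fails at k=2 before rhs at j=3)
  i=3: ✓ (rhs at j=3)
  i=4: ✗ (lhs fails at k=5 before rhs at j=10)
  i=5: ✗ (lhs fails at k=5 before rhs at j=10)
  i=6: ✗ (lhs fails at k=9 before rhs at j=10)

0, 3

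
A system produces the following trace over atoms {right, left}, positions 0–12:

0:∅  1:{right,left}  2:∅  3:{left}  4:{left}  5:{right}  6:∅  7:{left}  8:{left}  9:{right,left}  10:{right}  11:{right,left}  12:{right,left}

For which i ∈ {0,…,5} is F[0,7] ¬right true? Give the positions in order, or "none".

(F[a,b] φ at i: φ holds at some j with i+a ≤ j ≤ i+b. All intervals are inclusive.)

0, 1, 2, 3, 4, 5

Evaluate at each i in [0,5]:
  i=0: ✓ (witness j=0)
  i=1: ✓ (witness j=2)
  i=2: ✓ (witness j=2)
  i=3: ✓ (witness j=3)
  i=4: ✓ (witness j=4)
  i=5: ✓ (witness j=6)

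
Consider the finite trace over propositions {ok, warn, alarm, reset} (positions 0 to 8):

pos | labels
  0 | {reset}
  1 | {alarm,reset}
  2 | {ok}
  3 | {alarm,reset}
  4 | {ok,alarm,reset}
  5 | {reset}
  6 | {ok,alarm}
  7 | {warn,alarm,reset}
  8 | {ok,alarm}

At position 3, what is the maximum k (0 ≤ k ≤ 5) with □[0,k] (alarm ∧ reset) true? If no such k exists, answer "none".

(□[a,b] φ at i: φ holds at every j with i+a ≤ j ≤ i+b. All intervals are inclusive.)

1

(alarm ∧ reset) must hold from j=3 onward; find where it first fails.
  j=3: holds
  j=4: holds
  j=5: fails
Holds on [3,4], so largest k = 1.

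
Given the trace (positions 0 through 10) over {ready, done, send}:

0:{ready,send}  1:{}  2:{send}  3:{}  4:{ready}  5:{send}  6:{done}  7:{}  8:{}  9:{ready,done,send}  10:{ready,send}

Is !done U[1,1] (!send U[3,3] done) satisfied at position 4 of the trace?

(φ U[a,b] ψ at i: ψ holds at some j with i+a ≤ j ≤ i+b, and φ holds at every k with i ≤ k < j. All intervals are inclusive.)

Does not hold

Need some j in [5,5] with (!send U[3,3] done), and !done at every k in [4,j-1].
  j=5: (!send U[3,3] done) — fails.
No j in the window works → until fails.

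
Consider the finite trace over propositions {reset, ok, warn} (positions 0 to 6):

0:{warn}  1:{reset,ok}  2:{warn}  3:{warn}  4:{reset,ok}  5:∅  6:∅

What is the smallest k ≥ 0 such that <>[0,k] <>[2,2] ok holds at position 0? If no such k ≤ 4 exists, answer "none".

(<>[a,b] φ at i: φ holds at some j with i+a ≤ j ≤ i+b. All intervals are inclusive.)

Scan j = 0,1,… for <>[2,2] ok:
  j=0: fails
  j=1: fails
  j=2: holds
First hit at j=2, so smallest k = 2-0 = 2.

2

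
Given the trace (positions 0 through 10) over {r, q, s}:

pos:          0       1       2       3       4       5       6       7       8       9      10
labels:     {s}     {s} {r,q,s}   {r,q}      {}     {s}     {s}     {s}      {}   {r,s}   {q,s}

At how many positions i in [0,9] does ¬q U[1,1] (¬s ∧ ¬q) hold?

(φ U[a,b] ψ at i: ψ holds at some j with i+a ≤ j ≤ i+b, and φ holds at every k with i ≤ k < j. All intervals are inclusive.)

Evaluate at each i in [0,9]:
  i=0: ✗ (no rhs in [1,1])
  i=1: ✗ (no rhs in [2,2])
  i=2: ✗ (no rhs in [3,3])
  i=3: ✗ (lhs fails at k=3 before rhs at j=4)
  i=4: ✗ (no rhs in [5,5])
  i=5: ✗ (no rhs in [6,6])
  i=6: ✗ (no rhs in [7,7])
  i=7: ✓ (rhs at j=8; lhs holds on [7,7])
  i=8: ✗ (no rhs in [9,9])
  i=9: ✗ (no rhs in [10,10])
Positions where it holds: {7} → 1.

1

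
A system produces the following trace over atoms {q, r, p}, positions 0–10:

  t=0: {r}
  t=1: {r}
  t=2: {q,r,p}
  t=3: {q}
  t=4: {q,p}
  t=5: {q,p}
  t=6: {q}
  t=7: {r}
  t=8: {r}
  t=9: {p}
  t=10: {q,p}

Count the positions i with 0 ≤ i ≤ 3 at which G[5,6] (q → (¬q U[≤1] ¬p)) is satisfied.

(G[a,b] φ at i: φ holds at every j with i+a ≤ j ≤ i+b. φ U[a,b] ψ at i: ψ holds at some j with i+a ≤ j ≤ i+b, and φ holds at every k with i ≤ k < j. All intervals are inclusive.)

Evaluate at each i in [0,3]:
  i=0: ✗ (fails at j=5)
  i=1: ✓ (all of [6,7])
  i=2: ✓ (all of [7,8])
  i=3: ✓ (all of [8,9])
Positions where it holds: {1, 2, 3} → 3.

3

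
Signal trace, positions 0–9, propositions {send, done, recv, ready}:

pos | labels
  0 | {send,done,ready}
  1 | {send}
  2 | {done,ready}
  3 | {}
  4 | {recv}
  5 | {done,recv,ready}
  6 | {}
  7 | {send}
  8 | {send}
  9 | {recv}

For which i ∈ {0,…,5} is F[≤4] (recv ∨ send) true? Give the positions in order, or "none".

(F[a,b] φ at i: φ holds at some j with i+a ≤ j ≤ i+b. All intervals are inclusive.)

0, 1, 2, 3, 4, 5

Evaluate at each i in [0,5]:
  i=0: ✓ (witness j=0)
  i=1: ✓ (witness j=1)
  i=2: ✓ (witness j=4)
  i=3: ✓ (witness j=4)
  i=4: ✓ (witness j=4)
  i=5: ✓ (witness j=5)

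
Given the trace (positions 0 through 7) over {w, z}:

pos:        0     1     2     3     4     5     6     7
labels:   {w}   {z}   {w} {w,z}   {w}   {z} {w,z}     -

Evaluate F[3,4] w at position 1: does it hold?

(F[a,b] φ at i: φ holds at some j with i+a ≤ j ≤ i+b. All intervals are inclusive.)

Check w at each j in [4,5]:
  j=4: true
  j=5: false
Found at j=4 → formula holds.

Holds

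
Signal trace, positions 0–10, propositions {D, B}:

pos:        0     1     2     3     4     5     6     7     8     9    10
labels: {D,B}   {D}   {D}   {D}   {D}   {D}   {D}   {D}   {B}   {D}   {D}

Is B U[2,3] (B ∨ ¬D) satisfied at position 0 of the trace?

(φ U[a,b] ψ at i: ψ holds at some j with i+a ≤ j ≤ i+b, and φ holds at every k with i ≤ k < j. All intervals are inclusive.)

Need some j in [2,3] with (B ∨ ¬D), and B at every k in [0,j-1].
  j=2: (B ∨ ¬D) false.
  j=3: (B ∨ ¬D) false.
No j in the window works → until fails.

No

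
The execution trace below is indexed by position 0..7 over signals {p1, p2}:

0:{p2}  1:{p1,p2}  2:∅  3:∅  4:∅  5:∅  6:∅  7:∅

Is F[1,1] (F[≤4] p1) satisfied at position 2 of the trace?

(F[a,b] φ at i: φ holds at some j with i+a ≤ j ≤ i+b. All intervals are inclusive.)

Check F[≤4] p1 at each j in [3,3]:
  j=3: fails (none in [3,7])
No position in the window satisfies it → formula fails.

No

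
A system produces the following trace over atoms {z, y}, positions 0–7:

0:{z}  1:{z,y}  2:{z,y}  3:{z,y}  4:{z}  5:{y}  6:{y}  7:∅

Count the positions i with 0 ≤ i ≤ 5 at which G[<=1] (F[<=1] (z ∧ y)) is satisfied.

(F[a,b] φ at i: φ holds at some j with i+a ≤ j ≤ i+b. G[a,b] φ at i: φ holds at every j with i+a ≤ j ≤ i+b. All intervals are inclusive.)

3

Evaluate at each i in [0,5]:
  i=0: ✓ (all of [0,1])
  i=1: ✓ (all of [1,2])
  i=2: ✓ (all of [2,3])
  i=3: ✗ (fails at j=4)
  i=4: ✗ (fails at j=4)
  i=5: ✗ (fails at j=5)
Positions where it holds: {0, 1, 2} → 3.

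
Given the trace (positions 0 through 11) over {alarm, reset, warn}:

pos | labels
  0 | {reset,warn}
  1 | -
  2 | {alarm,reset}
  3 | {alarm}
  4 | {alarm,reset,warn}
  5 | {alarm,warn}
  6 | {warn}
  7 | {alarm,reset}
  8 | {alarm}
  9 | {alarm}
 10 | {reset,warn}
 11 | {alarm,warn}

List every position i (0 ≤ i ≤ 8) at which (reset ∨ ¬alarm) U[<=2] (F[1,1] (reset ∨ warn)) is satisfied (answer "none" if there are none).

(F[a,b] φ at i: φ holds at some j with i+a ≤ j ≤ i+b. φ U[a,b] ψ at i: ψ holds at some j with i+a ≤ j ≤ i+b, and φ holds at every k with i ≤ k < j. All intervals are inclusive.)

0, 1, 2, 3, 4, 5, 6

Evaluate at each i in [0,8]:
  i=0: ✓ (rhs at j=1; lhs holds on [0,0])
  i=1: ✓ (rhs at j=1)
  i=2: ✓ (rhs at j=3; lhs holds on [2,2])
  i=3: ✓ (rhs at j=3)
  i=4: ✓ (rhs at j=4)
  i=5: ✓ (rhs at j=5)
  i=6: ✓ (rhs at j=6)
  i=7: ✗ (lhs fails at k=8 before rhs at j=9)
  i=8: ✗ (lhs fails at k=8 before rhs at j=9)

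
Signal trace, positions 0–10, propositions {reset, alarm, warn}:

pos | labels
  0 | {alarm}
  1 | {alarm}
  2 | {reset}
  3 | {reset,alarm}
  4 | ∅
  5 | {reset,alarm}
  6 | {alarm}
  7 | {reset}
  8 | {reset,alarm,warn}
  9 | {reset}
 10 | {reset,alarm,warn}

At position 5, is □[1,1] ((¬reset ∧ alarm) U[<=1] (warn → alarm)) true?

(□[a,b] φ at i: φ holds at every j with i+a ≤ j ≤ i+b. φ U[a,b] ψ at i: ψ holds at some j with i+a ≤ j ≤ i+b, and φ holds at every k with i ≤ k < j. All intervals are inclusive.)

Check ((¬reset ∧ alarm) U[<=1] (warn → alarm)) at every j in [6,6]:
  j=6: holds
All positions satisfy it → formula holds.

True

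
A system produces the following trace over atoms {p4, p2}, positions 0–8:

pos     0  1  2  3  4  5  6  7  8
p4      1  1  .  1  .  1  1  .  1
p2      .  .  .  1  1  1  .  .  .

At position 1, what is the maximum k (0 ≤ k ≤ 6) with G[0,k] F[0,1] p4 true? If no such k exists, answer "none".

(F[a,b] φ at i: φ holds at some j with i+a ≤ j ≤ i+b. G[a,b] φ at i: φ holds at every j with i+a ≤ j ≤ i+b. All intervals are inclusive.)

F[0,1] p4 must hold from j=1 onward; find where it first fails.
  j=1: holds
  j=2: holds
  j=3: holds
  j=4: holds
  j=5: holds
  j=6: holds
  j=7: holds
Holds through j=7; largest k = 6.

6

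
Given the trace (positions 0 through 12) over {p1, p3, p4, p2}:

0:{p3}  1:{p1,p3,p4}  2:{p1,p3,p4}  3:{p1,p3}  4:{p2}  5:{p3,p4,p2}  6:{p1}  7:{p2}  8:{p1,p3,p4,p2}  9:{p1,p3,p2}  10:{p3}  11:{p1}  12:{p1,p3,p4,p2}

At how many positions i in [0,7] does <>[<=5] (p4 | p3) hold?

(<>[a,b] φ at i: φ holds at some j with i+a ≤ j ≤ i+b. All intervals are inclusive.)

8

Evaluate at each i in [0,7]:
  i=0: ✓ (witness j=0)
  i=1: ✓ (witness j=1)
  i=2: ✓ (witness j=2)
  i=3: ✓ (witness j=3)
  i=4: ✓ (witness j=5)
  i=5: ✓ (witness j=5)
  i=6: ✓ (witness j=8)
  i=7: ✓ (witness j=8)
Positions where it holds: {0, 1, 2, 3, 4, 5, 6, 7} → 8.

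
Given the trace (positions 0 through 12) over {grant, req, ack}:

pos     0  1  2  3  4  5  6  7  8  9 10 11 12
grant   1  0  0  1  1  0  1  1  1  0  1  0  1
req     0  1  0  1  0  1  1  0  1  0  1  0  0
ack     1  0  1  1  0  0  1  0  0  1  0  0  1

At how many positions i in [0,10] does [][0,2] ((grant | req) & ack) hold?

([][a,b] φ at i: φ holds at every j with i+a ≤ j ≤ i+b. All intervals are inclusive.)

0

Evaluate at each i in [0,10]:
  i=0: ✗ (fails at j=1)
  i=1: ✗ (fails at j=1)
  i=2: ✗ (fails at j=2)
  i=3: ✗ (fails at j=4)
  i=4: ✗ (fails at j=4)
  i=5: ✗ (fails at j=5)
  i=6: ✗ (fails at j=7)
  i=7: ✗ (fails at j=7)
  i=8: ✗ (fails at j=8)
  i=9: ✗ (fails at j=9)
  i=10: ✗ (fails at j=10)
Positions where it holds: {} → 0.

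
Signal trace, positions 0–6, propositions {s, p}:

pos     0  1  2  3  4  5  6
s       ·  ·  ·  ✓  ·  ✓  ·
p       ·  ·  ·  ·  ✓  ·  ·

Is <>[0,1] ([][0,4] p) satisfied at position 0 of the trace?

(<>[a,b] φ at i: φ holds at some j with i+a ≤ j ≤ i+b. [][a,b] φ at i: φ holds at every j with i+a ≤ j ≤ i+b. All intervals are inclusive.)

False

Check [][0,4] p at each j in [0,1]:
  j=0: fails at 0
  j=1: fails at 1
No position in the window satisfies it → formula fails.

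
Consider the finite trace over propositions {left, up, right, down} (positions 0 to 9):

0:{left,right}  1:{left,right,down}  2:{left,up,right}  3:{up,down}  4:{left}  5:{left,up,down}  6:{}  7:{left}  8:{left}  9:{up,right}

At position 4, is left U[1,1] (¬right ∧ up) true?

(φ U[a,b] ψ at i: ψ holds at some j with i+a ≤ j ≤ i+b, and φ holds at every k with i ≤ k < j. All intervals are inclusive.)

Holds

Need some j in [5,5] with (¬right ∧ up), and left at every k in [4,j-1].
  j=5: (¬right ∧ up) holds; left holds at every k in [4,4] → satisfied.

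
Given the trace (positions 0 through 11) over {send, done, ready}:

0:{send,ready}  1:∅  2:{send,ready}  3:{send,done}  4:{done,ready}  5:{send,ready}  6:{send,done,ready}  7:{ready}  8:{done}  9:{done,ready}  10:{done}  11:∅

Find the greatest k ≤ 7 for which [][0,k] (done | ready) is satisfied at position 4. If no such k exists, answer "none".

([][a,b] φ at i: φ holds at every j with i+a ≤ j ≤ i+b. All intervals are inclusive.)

6

(done | ready) must hold from j=4 onward; find where it first fails.
  j=4: holds
  j=5: holds
  j=6: holds
  j=7: holds
  j=8: holds
  j=9: holds
  j=10: holds
  j=11: fails
Holds on [4,10], so largest k = 6.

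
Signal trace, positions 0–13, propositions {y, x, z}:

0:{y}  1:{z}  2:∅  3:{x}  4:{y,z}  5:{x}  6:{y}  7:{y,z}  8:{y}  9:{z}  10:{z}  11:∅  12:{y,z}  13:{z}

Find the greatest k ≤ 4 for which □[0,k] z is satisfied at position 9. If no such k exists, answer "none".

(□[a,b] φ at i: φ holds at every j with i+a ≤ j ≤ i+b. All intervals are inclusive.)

1

z must hold from j=9 onward; find where it first fails.
  j=9: holds
  j=10: holds
  j=11: fails
Holds on [9,10], so largest k = 1.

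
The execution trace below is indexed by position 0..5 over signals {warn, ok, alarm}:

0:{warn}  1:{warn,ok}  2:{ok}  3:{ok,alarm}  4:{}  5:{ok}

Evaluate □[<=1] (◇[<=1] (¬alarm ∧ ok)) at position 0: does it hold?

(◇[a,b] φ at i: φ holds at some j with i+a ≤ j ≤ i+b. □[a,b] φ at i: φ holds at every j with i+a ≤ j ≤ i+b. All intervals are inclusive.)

True

Check ◇[<=1] (¬alarm ∧ ok) at every j in [0,1]:
  j=0: holds (witness at 1)
  j=1: holds (witness at 1)
All positions satisfy it → formula holds.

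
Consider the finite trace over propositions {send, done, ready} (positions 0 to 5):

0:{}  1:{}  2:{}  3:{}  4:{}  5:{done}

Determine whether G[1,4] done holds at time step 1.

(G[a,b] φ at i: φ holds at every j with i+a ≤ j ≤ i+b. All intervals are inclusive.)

Check done at every j in [2,5]:
  j=2: false
  j=3: false
  j=4: false
  j=5: true
Fails at j=2 → formula fails.

False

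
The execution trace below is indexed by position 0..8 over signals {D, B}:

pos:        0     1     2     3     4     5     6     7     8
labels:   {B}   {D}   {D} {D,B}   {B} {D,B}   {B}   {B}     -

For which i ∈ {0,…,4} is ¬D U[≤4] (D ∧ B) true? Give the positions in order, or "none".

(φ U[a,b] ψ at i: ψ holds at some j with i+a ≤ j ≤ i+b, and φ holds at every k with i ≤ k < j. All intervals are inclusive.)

Evaluate at each i in [0,4]:
  i=0: ✗ (lhs fails at k=1 before rhs at j=3)
  i=1: ✗ (lhs fails at k=1 before rhs at j=3)
  i=2: ✗ (lhs fails at k=2 before rhs at j=3)
  i=3: ✓ (rhs at j=3)
  i=4: ✓ (rhs at j=5; lhs holds on [4,4])

3, 4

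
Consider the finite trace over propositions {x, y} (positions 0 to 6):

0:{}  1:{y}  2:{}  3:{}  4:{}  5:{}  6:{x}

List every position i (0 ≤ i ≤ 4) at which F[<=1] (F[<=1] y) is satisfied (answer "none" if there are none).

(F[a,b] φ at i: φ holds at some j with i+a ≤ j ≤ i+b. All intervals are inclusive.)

0, 1

Evaluate at each i in [0,4]:
  i=0: ✓ (witness j=0)
  i=1: ✓ (witness j=1)
  i=2: ✗ (none in [2,3])
  i=3: ✗ (none in [3,4])
  i=4: ✗ (none in [4,5])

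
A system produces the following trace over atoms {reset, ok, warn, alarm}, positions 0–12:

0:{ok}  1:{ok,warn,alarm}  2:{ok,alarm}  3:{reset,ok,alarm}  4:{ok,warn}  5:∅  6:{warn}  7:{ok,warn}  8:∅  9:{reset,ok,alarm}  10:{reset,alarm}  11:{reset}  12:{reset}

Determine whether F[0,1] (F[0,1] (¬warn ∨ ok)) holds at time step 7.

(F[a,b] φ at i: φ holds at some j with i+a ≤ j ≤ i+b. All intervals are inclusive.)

Check F[0,1] (¬warn ∨ ok) at each j in [7,8]:
  j=7: holds (witness at 7)
  j=8: holds (witness at 8)
Found at j=7 → formula holds.

True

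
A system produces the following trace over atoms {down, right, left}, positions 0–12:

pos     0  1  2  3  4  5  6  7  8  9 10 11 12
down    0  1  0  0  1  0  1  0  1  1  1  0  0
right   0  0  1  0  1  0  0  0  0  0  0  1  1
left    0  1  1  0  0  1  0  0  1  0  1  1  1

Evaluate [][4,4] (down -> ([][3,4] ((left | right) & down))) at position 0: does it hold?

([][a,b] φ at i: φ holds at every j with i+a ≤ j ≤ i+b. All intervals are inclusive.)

Does not hold

Check (down -> ([][3,4] ((left | right) & down))) at every j in [4,4]:
  j=4: antecedent true; consequent fails at 7 → ✗
Fails at j=4 → formula fails.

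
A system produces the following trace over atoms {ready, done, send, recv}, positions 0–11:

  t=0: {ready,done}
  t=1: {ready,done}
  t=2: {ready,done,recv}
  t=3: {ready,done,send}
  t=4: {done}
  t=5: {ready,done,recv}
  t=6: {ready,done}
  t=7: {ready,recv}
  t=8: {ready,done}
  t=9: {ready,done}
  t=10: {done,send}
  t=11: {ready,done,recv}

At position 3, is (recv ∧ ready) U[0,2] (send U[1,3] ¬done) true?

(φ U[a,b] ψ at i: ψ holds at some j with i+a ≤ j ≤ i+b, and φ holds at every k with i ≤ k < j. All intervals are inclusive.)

False

Need some j in [3,5] with (send U[1,3] ¬done), and (recv ∧ ready) at every k in [3,j-1].
  j=3: (send U[1,3] ¬done) — fails.
  j=4: (send U[1,3] ¬done) — fails.
  j=5: (send U[1,3] ¬done) — fails.
No j in the window works → until fails.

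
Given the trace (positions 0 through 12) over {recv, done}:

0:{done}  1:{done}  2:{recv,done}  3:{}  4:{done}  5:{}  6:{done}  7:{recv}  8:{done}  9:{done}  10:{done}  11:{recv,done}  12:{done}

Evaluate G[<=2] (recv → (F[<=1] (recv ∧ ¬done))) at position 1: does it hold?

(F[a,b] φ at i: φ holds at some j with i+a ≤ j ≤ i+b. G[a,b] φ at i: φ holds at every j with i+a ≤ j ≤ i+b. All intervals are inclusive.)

Check (recv → (F[<=1] (recv ∧ ¬done))) at every j in [1,3]:
  j=1: antecedent false → ✓
  j=2: antecedent true; consequent fails (none in [2,3]) → ✗
  j=3: antecedent false → ✓
Fails at j=2 → formula fails.

False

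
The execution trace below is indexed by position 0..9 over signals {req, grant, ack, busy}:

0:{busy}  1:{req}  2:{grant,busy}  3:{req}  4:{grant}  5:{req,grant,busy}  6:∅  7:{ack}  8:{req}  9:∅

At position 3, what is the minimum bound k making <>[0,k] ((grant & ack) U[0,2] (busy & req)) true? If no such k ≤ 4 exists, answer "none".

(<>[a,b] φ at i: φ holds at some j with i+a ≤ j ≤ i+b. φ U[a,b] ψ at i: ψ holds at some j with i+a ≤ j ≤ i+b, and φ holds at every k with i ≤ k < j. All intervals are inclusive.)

Scan j = 3,4,… for ((grant & ack) U[0,2] (busy & req)):
  j=3: fails
  j=4: fails
  j=5: holds
First hit at j=5, so smallest k = 5-3 = 2.

2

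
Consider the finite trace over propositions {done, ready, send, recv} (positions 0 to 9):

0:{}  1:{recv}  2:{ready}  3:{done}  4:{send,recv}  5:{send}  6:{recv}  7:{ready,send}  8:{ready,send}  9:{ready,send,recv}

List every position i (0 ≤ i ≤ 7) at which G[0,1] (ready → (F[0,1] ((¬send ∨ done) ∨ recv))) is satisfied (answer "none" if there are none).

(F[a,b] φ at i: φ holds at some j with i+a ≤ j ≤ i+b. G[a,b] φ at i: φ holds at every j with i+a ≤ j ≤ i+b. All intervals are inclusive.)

0, 1, 2, 3, 4, 5

Evaluate at each i in [0,7]:
  i=0: ✓ (all of [0,1])
  i=1: ✓ (all of [1,2])
  i=2: ✓ (all of [2,3])
  i=3: ✓ (all of [3,4])
  i=4: ✓ (all of [4,5])
  i=5: ✓ (all of [5,6])
  i=6: ✗ (fails at j=7)
  i=7: ✗ (fails at j=7)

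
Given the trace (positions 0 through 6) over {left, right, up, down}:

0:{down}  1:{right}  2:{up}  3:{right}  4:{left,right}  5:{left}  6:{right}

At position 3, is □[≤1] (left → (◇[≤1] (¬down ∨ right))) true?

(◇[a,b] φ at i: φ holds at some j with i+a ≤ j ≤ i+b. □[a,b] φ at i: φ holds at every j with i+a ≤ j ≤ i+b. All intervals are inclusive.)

True

Check (left → (◇[≤1] (¬down ∨ right))) at every j in [3,4]:
  j=3: antecedent false → ✓
  j=4: antecedent true; consequent holds (witness at 4) → ✓
All positions satisfy it → formula holds.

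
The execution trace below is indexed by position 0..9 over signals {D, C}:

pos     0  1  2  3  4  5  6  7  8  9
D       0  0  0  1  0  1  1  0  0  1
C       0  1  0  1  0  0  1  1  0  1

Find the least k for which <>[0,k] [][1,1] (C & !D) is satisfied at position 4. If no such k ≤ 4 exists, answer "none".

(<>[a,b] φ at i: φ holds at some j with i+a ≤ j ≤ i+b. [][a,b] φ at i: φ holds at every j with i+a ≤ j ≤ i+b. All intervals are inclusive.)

Scan j = 4,5,… for [][1,1] (C & !D):
  j=4: fails
  j=5: fails
  j=6: holds
First hit at j=6, so smallest k = 6-4 = 2.

2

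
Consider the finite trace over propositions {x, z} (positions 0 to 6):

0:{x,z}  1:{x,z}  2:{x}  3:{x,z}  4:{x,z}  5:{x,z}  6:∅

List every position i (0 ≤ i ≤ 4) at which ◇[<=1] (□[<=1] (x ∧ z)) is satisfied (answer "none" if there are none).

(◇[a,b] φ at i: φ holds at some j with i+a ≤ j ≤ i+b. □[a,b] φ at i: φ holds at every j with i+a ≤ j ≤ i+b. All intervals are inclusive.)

0, 2, 3, 4

Evaluate at each i in [0,4]:
  i=0: ✓ (witness j=0)
  i=1: ✗ (none in [1,2])
  i=2: ✓ (witness j=3)
  i=3: ✓ (witness j=3)
  i=4: ✓ (witness j=4)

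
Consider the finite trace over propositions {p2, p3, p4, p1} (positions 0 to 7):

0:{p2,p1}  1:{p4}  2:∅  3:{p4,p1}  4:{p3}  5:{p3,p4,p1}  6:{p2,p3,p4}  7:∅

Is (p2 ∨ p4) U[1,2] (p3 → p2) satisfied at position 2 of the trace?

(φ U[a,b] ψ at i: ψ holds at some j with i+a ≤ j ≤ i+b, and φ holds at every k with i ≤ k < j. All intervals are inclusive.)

No

Need some j in [3,4] with (p3 → p2), and (p2 ∨ p4) at every k in [2,j-1].
  j=3: (p3 → p2) holds, but (p2 ∨ p4) fails at k=2 → not this j.
  j=4: (p3 → p2) false.
No j in the window works → until fails.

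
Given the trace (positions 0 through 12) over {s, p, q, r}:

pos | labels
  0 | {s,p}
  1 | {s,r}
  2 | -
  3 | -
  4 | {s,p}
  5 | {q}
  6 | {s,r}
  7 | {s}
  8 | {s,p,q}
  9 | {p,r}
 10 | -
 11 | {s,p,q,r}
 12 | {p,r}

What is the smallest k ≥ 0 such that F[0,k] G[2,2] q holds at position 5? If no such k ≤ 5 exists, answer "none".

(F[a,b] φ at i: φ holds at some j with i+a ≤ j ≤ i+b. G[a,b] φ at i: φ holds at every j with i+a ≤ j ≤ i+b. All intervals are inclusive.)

Scan j = 5,6,… for G[2,2] q:
  j=5: fails
  j=6: holds
First hit at j=6, so smallest k = 6-5 = 1.

1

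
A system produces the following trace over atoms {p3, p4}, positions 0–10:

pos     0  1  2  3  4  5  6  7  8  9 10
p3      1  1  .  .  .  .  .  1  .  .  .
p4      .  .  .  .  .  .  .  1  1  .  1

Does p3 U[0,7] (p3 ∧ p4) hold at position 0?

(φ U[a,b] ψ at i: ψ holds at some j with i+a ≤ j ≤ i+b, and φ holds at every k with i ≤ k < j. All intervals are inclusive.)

No

Need some j in [0,7] with (p3 ∧ p4), and p3 at every k in [0,j-1].
  j=0: (p3 ∧ p4) false.
  j=1: (p3 ∧ p4) false.
  j=2: (p3 ∧ p4) false.
  j=3: (p3 ∧ p4) false.
  j=4: (p3 ∧ p4) false.
  j=5: (p3 ∧ p4) false.
  j=6: (p3 ∧ p4) false.
  j=7: (p3 ∧ p4) holds, but p3 fails at k=2 → not this j.
No j in the window works → until fails.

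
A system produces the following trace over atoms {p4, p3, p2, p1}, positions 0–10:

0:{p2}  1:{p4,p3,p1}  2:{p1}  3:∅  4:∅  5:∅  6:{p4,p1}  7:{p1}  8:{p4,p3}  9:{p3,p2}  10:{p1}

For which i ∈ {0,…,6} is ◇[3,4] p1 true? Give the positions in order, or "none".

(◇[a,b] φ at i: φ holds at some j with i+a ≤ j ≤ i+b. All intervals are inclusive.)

2, 3, 4, 6

Evaluate at each i in [0,6]:
  i=0: ✗ (none in [3,4])
  i=1: ✗ (none in [4,5])
  i=2: ✓ (witness j=6)
  i=3: ✓ (witness j=6)
  i=4: ✓ (witness j=7)
  i=5: ✗ (none in [8,9])
  i=6: ✓ (witness j=10)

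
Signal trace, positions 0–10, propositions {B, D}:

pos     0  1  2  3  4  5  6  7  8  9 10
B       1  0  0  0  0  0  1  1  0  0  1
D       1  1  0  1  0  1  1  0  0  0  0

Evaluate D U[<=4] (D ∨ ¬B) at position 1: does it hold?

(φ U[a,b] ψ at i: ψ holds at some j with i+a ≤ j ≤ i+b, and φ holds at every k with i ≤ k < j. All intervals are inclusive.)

True

Need some j in [1,5] with (D ∨ ¬B), and D at every k in [1,j-1].
  j=1: (D ∨ ¬B) holds; no prefix to check → satisfied.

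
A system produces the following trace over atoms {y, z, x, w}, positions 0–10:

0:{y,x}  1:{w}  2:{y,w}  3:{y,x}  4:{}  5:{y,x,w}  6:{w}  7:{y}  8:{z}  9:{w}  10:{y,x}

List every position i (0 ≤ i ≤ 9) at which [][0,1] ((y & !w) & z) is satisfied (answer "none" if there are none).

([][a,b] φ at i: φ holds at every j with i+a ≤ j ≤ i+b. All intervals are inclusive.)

Evaluate at each i in [0,9]:
  i=0: ✗ (fails at j=0)
  i=1: ✗ (fails at j=1)
  i=2: ✗ (fails at j=2)
  i=3: ✗ (fails at j=3)
  i=4: ✗ (fails at j=4)
  i=5: ✗ (fails at j=5)
  i=6: ✗ (fails at j=6)
  i=7: ✗ (fails at j=7)
  i=8: ✗ (fails at j=8)
  i=9: ✗ (fails at j=9)

none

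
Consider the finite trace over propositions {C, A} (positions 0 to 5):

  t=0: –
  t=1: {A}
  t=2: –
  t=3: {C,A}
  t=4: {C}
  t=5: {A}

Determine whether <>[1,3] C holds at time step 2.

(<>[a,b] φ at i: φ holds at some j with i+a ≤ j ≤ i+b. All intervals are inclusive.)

Check C at each j in [3,5]:
  j=3: true
  j=4: true
  j=5: false
Found at j=3 → formula holds.

Holds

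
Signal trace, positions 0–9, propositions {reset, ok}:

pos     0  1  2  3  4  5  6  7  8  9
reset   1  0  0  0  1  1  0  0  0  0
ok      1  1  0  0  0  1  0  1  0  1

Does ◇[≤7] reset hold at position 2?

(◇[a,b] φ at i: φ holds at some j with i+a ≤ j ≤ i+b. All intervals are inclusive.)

Holds

Check reset at each j in [2,9]:
  j=2: false
  j=3: false
  j=4: true
  j=5: true
  j=6: false
  j=7: false
  j=8: false
  j=9: false
Found at j=4 → formula holds.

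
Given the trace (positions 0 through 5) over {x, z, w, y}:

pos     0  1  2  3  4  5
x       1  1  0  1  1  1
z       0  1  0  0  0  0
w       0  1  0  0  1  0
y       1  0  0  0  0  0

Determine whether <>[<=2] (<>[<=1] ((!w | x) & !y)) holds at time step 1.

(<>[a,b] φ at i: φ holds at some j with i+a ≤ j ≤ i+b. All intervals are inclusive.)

Check <>[<=1] ((!w | x) & !y) at each j in [1,3]:
  j=1: holds (witness at 1)
  j=2: holds (witness at 2)
  j=3: holds (witness at 3)
Found at j=1 → formula holds.

True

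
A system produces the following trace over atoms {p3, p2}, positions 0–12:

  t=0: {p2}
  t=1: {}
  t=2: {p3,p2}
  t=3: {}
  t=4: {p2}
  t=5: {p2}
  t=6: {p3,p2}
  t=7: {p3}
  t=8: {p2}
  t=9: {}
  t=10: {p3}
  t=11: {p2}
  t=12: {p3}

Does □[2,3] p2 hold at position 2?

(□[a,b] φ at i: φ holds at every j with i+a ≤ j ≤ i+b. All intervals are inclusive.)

Yes

Check p2 at every j in [4,5]:
  j=4: true
  j=5: true
All positions satisfy it → formula holds.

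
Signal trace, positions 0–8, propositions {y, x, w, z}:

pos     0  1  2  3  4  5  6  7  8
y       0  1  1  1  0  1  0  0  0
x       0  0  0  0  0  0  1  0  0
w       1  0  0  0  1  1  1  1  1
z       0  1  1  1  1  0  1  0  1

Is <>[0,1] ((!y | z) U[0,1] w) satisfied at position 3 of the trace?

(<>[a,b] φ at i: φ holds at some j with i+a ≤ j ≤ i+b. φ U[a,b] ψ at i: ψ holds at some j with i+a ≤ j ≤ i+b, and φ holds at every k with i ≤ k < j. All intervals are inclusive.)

Check ((!y | z) U[0,1] w) at each j in [3,4]:
  j=3: holds
  j=4: holds
Found at j=3 → formula holds.

Yes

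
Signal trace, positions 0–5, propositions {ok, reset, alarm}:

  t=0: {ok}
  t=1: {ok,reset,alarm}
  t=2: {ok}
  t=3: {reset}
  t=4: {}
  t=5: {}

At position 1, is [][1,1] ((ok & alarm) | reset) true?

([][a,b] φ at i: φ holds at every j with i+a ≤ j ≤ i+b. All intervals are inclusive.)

Check ((ok & alarm) | reset) at every j in [2,2]:
  j=2: false
Fails at j=2 → formula fails.

Does not hold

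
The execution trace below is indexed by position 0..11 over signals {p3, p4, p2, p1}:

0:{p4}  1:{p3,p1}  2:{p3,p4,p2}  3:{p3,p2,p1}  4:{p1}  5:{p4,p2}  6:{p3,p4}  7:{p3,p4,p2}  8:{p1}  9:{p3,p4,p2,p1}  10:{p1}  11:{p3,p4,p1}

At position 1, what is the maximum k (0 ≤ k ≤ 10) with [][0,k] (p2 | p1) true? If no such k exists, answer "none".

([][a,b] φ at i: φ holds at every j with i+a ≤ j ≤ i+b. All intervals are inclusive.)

4

(p2 | p1) must hold from j=1 onward; find where it first fails.
  j=1: holds
  j=2: holds
  j=3: holds
  j=4: holds
  j=5: holds
  j=6: fails
Holds on [1,5], so largest k = 4.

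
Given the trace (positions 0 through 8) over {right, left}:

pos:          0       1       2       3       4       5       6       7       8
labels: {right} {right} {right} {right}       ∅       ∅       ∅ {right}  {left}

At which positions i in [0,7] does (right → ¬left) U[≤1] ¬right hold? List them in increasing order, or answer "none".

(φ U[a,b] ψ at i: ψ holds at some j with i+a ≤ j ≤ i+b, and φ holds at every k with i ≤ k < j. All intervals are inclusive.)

Evaluate at each i in [0,7]:
  i=0: ✗ (no rhs in [0,1])
  i=1: ✗ (no rhs in [1,2])
  i=2: ✗ (no rhs in [2,3])
  i=3: ✓ (rhs at j=4; lhs holds on [3,3])
  i=4: ✓ (rhs at j=4)
  i=5: ✓ (rhs at j=5)
  i=6: ✓ (rhs at j=6)
  i=7: ✓ (rhs at j=8; lhs holds on [7,7])

3, 4, 5, 6, 7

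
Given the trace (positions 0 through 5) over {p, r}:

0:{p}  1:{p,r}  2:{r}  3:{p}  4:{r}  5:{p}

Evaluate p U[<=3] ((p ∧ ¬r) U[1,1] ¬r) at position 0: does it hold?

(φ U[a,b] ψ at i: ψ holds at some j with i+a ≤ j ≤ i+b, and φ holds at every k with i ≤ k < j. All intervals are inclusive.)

No

Need some j in [0,3] with ((p ∧ ¬r) U[1,1] ¬r), and p at every k in [0,j-1].
  j=0: ((p ∧ ¬r) U[1,1] ¬r) — fails.
  j=1: ((p ∧ ¬r) U[1,1] ¬r) — fails.
  j=2: ((p ∧ ¬r) U[1,1] ¬r) — fails.
  j=3: ((p ∧ ¬r) U[1,1] ¬r) — fails.
No j in the window works → until fails.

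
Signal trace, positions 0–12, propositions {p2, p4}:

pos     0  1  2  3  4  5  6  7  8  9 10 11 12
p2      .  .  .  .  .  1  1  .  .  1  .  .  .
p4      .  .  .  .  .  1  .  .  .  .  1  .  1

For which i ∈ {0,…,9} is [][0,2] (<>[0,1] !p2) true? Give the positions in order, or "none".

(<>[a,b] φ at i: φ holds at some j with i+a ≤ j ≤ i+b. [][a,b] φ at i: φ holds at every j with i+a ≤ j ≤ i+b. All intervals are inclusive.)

Evaluate at each i in [0,9]:
  i=0: ✓ (all of [0,2])
  i=1: ✓ (all of [1,3])
  i=2: ✓ (all of [2,4])
  i=3: ✗ (fails at j=5)
  i=4: ✗ (fails at j=5)
  i=5: ✗ (fails at j=5)
  i=6: ✓ (all of [6,8])
  i=7: ✓ (all of [7,9])
  i=8: ✓ (all of [8,10])
  i=9: ✓ (all of [9,11])

0, 1, 2, 6, 7, 8, 9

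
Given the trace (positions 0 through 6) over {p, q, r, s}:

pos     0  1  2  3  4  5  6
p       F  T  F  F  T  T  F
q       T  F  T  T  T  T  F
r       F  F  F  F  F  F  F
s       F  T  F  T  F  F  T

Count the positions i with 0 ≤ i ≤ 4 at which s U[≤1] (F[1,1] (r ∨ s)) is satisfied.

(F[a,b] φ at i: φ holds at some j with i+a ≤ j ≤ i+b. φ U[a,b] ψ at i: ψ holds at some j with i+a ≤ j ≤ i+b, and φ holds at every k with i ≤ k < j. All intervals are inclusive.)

3

Evaluate at each i in [0,4]:
  i=0: ✓ (rhs at j=0)
  i=1: ✓ (rhs at j=2; lhs holds on [1,1])
  i=2: ✓ (rhs at j=2)
  i=3: ✗ (no rhs in [3,4])
  i=4: ✗ (lhs fails at k=4 before rhs at j=5)
Positions where it holds: {0, 1, 2} → 3.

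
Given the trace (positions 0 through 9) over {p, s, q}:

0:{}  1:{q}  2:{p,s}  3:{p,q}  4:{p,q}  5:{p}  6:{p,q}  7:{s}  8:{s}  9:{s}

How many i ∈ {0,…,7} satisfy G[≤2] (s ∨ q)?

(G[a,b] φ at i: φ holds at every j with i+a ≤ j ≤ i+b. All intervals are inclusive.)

Evaluate at each i in [0,7]:
  i=0: ✗ (fails at j=0)
  i=1: ✓ (all of [1,3])
  i=2: ✓ (all of [2,4])
  i=3: ✗ (fails at j=5)
  i=4: ✗ (fails at j=5)
  i=5: ✗ (fails at j=5)
  i=6: ✓ (all of [6,8])
  i=7: ✓ (all of [7,9])
Positions where it holds: {1, 2, 6, 7} → 4.

4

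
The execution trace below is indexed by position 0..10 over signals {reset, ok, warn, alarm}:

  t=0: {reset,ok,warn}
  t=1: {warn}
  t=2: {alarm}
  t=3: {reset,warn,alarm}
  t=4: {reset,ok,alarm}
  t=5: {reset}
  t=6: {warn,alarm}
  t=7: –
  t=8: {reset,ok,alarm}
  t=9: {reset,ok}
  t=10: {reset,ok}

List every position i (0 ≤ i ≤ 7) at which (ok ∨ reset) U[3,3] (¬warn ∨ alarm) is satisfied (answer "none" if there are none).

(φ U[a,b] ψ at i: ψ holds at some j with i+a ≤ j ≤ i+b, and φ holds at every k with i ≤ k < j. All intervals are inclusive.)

Evaluate at each i in [0,7]:
  i=0: ✗ (lhs fails at k=1 before rhs at j=3)
  i=1: ✗ (lhs fails at k=1 before rhs at j=4)
  i=2: ✗ (lhs fails at k=2 before rhs at j=5)
  i=3: ✓ (rhs at j=6; lhs holds on [3,5])
  i=4: ✗ (lhs fails at k=6 before rhs at j=7)
  i=5: ✗ (lhs fails at k=6 before rhs at j=8)
  i=6: ✗ (lhs fails at k=6 before rhs at j=9)
  i=7: ✗ (lhs fails at k=7 before rhs at j=10)

3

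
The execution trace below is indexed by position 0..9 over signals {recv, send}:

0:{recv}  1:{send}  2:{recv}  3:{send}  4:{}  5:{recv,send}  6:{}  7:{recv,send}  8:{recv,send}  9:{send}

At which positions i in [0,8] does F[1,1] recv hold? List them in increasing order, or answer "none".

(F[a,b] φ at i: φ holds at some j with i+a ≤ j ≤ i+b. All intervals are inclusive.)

Evaluate at each i in [0,8]:
  i=0: ✗ (none in [1,1])
  i=1: ✓ (witness j=2)
  i=2: ✗ (none in [3,3])
  i=3: ✗ (none in [4,4])
  i=4: ✓ (witness j=5)
  i=5: ✗ (none in [6,6])
  i=6: ✓ (witness j=7)
  i=7: ✓ (witness j=8)
  i=8: ✗ (none in [9,9])

1, 4, 6, 7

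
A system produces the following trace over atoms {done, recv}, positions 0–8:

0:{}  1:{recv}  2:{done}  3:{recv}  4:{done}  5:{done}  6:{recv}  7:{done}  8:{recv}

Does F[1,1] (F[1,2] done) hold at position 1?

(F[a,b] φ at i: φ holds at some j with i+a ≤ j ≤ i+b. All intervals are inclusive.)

Yes

Check F[1,2] done at each j in [2,2]:
  j=2: holds (witness at 4)
Found at j=2 → formula holds.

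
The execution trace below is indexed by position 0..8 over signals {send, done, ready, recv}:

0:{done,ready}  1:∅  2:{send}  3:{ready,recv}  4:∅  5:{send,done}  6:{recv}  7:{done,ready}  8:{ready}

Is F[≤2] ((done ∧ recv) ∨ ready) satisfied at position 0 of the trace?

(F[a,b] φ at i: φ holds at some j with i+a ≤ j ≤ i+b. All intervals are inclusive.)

Yes

Check ((done ∧ recv) ∨ ready) at each j in [0,2]:
  j=0: true
  j=1: false
  j=2: false
Found at j=0 → formula holds.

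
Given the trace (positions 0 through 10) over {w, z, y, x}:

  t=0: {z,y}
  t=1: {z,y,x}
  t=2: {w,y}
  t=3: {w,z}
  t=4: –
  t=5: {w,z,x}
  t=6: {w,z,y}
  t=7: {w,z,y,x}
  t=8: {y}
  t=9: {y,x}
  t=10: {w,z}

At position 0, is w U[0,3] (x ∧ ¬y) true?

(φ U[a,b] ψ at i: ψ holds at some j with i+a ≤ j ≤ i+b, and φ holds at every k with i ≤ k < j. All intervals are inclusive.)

Need some j in [0,3] with (x ∧ ¬y), and w at every k in [0,j-1].
  j=0: (x ∧ ¬y) false.
  j=1: (x ∧ ¬y) false.
  j=2: (x ∧ ¬y) false.
  j=3: (x ∧ ¬y) false.
No j in the window works → until fails.

No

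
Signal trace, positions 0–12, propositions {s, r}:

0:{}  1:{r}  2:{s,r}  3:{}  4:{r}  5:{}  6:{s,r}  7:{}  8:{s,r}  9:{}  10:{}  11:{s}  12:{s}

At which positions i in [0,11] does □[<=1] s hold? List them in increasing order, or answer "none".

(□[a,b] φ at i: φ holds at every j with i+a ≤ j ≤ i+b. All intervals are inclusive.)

11

Evaluate at each i in [0,11]:
  i=0: ✗ (fails at j=0)
  i=1: ✗ (fails at j=1)
  i=2: ✗ (fails at j=3)
  i=3: ✗ (fails at j=3)
  i=4: ✗ (fails at j=4)
  i=5: ✗ (fails at j=5)
  i=6: ✗ (fails at j=7)
  i=7: ✗ (fails at j=7)
  i=8: ✗ (fails at j=9)
  i=9: ✗ (fails at j=9)
  i=10: ✗ (fails at j=10)
  i=11: ✓ (all of [11,12])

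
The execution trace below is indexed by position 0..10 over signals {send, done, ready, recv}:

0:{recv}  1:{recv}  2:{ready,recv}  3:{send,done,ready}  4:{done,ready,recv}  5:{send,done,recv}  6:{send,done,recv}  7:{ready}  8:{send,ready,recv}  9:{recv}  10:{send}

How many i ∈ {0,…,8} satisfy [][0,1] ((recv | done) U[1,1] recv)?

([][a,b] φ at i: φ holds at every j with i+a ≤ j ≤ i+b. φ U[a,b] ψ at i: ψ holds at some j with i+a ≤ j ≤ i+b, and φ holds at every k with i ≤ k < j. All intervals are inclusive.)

3

Evaluate at each i in [0,8]:
  i=0: ✓ (all of [0,1])
  i=1: ✗ (fails at j=2)
  i=2: ✗ (fails at j=2)
  i=3: ✓ (all of [3,4])
  i=4: ✓ (all of [4,5])
  i=5: ✗ (fails at j=6)
  i=6: ✗ (fails at j=6)
  i=7: ✗ (fails at j=7)
  i=8: ✗ (fails at j=9)
Positions where it holds: {0, 3, 4} → 3.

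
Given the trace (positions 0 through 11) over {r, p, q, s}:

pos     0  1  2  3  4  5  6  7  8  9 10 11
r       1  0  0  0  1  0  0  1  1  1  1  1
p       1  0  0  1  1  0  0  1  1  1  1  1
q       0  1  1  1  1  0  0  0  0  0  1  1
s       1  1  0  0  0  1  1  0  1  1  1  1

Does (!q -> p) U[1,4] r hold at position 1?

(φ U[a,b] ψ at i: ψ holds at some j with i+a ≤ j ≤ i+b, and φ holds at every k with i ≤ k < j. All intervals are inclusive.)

Need some j in [2,5] with r, and (!q -> p) at every k in [1,j-1].
  j=2: r false.
  j=3: r false.
  j=4: r holds; (!q -> p) holds at every k in [1,3] → satisfied.

True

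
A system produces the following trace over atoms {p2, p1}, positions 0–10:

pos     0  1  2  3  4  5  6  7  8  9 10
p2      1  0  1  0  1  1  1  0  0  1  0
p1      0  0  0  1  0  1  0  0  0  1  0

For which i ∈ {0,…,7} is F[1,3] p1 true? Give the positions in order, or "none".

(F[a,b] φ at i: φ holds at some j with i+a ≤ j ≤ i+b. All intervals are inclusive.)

0, 1, 2, 3, 4, 6, 7

Evaluate at each i in [0,7]:
  i=0: ✓ (witness j=3)
  i=1: ✓ (witness j=3)
  i=2: ✓ (witness j=3)
  i=3: ✓ (witness j=5)
  i=4: ✓ (witness j=5)
  i=5: ✗ (none in [6,8])
  i=6: ✓ (witness j=9)
  i=7: ✓ (witness j=9)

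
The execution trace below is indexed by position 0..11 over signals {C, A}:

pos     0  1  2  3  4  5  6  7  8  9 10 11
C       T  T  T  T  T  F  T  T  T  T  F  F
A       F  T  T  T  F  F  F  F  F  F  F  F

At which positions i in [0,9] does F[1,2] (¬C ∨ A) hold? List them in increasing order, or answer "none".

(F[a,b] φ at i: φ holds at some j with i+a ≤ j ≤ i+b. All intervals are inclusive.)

0, 1, 2, 3, 4, 8, 9

Evaluate at each i in [0,9]:
  i=0: ✓ (witness j=1)
  i=1: ✓ (witness j=2)
  i=2: ✓ (witness j=3)
  i=3: ✓ (witness j=5)
  i=4: ✓ (witness j=5)
  i=5: ✗ (none in [6,7])
  i=6: ✗ (none in [7,8])
  i=7: ✗ (none in [8,9])
  i=8: ✓ (witness j=10)
  i=9: ✓ (witness j=10)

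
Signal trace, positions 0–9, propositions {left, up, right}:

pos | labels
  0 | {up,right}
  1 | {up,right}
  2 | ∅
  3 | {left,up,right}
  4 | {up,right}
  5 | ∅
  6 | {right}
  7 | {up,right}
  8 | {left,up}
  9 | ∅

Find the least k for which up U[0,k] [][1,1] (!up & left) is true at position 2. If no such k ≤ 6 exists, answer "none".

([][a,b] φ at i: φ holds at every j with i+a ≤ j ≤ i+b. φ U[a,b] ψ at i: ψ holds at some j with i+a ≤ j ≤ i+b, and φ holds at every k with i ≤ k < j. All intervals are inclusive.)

Need earliest j ≥ 2 with [][1,1] (!up & left), and up at every k in [2,j-1].
  j=2: rhs fails.
  j=3: rhs fails.
  j=4: rhs fails.
  j=5: rhs fails.
  j=6: rhs fails.
  j=7: rhs fails.
  j=8: rhs fails.
No witness within the range → none.

none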